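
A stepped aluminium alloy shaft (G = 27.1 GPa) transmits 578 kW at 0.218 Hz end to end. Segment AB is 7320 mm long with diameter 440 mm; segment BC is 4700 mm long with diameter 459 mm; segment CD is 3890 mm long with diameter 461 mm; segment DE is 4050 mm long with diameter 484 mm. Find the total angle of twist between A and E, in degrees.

4.19°

ω = 2π·0.218 = 1.370 rad/s, so T = P/ω = 578×10³ / 1.370 = 422000 N·m.
J_AB = π(0.440)⁴/32 = 3.68×10^-3 m⁴; J_BC = π(0.459)⁴/32 = 4.36×10^-3 m⁴; J_CD = π(0.461)⁴/32 = 4.43×10^-3 m⁴; J_DE = π(0.484)⁴/32 = 5.39×10^-3 m⁴.
θ = (T/G)·Σ L_i/J_i = (422000/27.1×10⁹)·(7.32/3.68×10^-3 + 4.70/4.36×10^-3 + 3.89/4.43×10^-3 + 4.05/5.39×10^-3) = 0.07314 rad.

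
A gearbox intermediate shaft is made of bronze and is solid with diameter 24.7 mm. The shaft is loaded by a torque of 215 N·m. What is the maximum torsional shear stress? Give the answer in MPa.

72.7 MPa

J = πd⁴/32 = π(0.0247)⁴/32 = 3.654×10^-8 m⁴.
τ_max = T·r/J = 215.0 × 0.0123 / 3.654×10^-8 = 7.266×10^7 Pa.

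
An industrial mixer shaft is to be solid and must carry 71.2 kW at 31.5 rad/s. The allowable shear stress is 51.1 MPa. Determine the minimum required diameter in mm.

60.8 mm

ω = 31.5 rad/s, so T = P/ω = 71.2×10³ / 31.50 = 2260 N·m.
For a solid shaft τ_max = 16T/(πd³), so d = (16T/(π τ_allow))^(1/3) = (16·2260/(π·5.11×10^7))^(1/3) = 0.06085 m.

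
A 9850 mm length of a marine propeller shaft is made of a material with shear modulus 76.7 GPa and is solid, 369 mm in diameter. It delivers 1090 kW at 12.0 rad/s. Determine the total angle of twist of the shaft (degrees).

0.367°

ω = 12.0 rad/s, so T = P/ω = 1090×10³ / 12.00 = 90830 N·m.
J = πd⁴/32 = π(0.369)⁴/32 = 1.820×10^-3 m⁴.
θ = T·L/(G·J) = 90830 × 9.85 / (76.7×10⁹ × 1.820×10^-3) = 6.409×10^-3 rad.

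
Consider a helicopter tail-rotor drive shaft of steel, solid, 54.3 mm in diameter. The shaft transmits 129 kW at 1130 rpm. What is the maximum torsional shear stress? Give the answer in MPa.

34.7 MPa

ω = 2π·1130/60 = 118.3 rad/s, so T = P/ω = 129×10³ / 118.3 = 1090 N·m.
J = πd⁴/32 = π(0.0543)⁴/32 = 8.535×10^-7 m⁴.
τ_max = T·r/J = 1090 × 0.0271 / 8.535×10^-7 = 3.468×10^7 Pa.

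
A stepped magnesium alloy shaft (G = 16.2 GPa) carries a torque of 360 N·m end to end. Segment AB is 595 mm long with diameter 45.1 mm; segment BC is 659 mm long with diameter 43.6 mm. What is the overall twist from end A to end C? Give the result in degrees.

J_AB = π(0.0451)⁴/32 = 4.06×10^-7 m⁴; J_BC = π(0.0436)⁴/32 = 3.55×10^-7 m⁴.
θ = (T/G)·Σ L_i/J_i = (360.0/16.2×10⁹)·(0.595/4.06×10^-7 + 0.659/3.55×10^-7) = 0.07383 rad.

4.23°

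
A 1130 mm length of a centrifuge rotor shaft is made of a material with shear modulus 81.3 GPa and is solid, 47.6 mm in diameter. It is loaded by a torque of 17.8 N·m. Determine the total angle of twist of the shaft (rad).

J = πd⁴/32 = π(0.0476)⁴/32 = 5.040×10^-7 m⁴.
θ = T·L/(G·J) = 17.80 × 1.13 / (81.3×10⁹ × 5.040×10^-7) = 4.909×10^-4 rad.

4.91e-4 rad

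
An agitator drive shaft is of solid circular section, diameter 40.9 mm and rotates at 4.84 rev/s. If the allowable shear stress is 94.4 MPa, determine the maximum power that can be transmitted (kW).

38.6 kW

J = πd⁴/32 = π(0.0409)⁴/32 = 2.747×10^-7 m⁴.
T_max = τ_allow·J/r = 9.44×10^7 × 2.747×10^-7 / 0.0204 = 1268 N·m.
ω = 2π·4.84 = 30.41 rad/s, so P_max = T_max·ω = 3.857×10^4 W.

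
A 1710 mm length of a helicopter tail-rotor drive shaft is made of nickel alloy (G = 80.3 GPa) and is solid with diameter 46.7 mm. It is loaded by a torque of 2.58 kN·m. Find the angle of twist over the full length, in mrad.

118 mrad

J = πd⁴/32 = π(0.0467)⁴/32 = 4.669×10^-7 m⁴.
θ = T·L/(G·J) = 2580 × 1.71 / (80.3×10⁹ × 4.669×10^-7) = 0.1177 rad.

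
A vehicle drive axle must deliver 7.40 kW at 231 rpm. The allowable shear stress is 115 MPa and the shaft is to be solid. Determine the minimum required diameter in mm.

ω = 2π·231/60 = 24.19 rad/s, so T = P/ω = 7.40×10³ / 24.19 = 305.9 N·m.
For a solid shaft τ_max = 16T/(πd³), so d = (16T/(π τ_allow))^(1/3) = (16·305.9/(π·1.15×10^8))^(1/3) = 0.02384 m.

23.8 mm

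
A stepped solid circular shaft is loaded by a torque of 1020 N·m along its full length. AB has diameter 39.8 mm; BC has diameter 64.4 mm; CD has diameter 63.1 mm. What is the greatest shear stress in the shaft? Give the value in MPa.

82.4 MPa

Under the same torque, τ_max = 16T/(πd³) is largest where d is smallest — segment AB (d = 39.8 mm).
τ_max = 16·1020/(π·(0.0398)³) = 8.240×10^7 Pa.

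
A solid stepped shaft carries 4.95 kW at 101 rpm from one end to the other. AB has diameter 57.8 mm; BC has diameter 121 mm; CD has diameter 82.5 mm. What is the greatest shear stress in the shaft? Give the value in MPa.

12.3 MPa

ω = 2π·101/60 = 10.58 rad/s, so T = P/ω = 4.95×10³ / 10.58 = 468.0 N·m.
Under the same torque, τ_max = 16T/(πd³) is largest where d is smallest — segment AB (d = 57.8 mm).
τ_max = 16·468.0/(π·(0.0578)³) = 1.234×10^7 Pa.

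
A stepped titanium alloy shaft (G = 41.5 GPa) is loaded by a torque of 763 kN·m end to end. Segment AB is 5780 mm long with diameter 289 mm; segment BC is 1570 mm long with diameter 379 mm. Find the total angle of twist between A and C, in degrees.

J_AB = π(0.289)⁴/32 = 6.85×10^-4 m⁴; J_BC = π(0.379)⁴/32 = 2.03×10^-3 m⁴.
θ = (T/G)·Σ L_i/J_i = (763000/41.5×10⁹)·(5.78/6.85×10^-4 + 1.57/2.03×10^-3) = 0.1694 rad.

9.71°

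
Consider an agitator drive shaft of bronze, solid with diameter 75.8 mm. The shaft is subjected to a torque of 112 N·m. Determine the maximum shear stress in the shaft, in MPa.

J = πd⁴/32 = π(0.0758)⁴/32 = 3.241×10^-6 m⁴.
τ_max = T·r/J = 112.0 × 0.0379 / 3.241×10^-6 = 1.310×10^6 Pa.

1.31 MPa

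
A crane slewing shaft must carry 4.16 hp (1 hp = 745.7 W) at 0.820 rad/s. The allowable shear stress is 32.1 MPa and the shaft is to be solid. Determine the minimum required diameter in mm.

84.4 mm

ω = 0.820 rad/s, so T = P/ω = 4.16×745.7 / 0.8200 = 3783 N·m.
For a solid shaft τ_max = 16T/(πd³), so d = (16T/(π τ_allow))^(1/3) = (16·3783/(π·3.21×10^7))^(1/3) = 0.08435 m.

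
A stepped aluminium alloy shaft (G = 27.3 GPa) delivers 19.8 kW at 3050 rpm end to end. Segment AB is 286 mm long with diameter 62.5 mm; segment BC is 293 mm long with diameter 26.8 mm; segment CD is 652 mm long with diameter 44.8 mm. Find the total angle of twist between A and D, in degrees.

0.992°

ω = 2π·3050/60 = 319.4 rad/s, so T = P/ω = 19.8×10³ / 319.4 = 61.99 N·m.
J_AB = π(0.0625)⁴/32 = 1.50×10^-6 m⁴; J_BC = π(0.0268)⁴/32 = 5.06×10^-8 m⁴; J_CD = π(0.0448)⁴/32 = 3.95×10^-7 m⁴.
θ = (T/G)·Σ L_i/J_i = (61.99/27.3×10⁹)·(0.286/1.50×10^-6 + 0.293/5.06×10^-8 + 0.652/3.95×10^-7) = 0.01731 rad.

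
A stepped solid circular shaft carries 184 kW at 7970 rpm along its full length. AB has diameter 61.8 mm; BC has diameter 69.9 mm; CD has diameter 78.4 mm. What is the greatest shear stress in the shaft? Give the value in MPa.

ω = 2π·7970/60 = 834.6 rad/s, so T = P/ω = 184×10³ / 834.6 = 220.5 N·m.
Under the same torque, τ_max = 16T/(πd³) is largest where d is smallest — segment AB (d = 61.8 mm).
τ_max = 16·220.5/(π·(0.0618)³) = 4.757×10^6 Pa.

4.76 MPa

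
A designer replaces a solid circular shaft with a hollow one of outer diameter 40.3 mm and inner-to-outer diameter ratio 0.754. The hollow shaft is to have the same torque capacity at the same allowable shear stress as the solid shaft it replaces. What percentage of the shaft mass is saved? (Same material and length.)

44.0 %

Equal τ_max and T ⇒ the solid shaft needs d_s³ = d_o³(1−k⁴), so d_s = 40.3·(1−0.754⁴)^(1/3) = 35.38 mm.
Area ratio A_h/A_s = d_o²(1−k²)/d_s² = (1−k²)/(1−k⁴)^(2/3) = 0.5598.
Mass saving = 1 − 0.5598 = 44.0 %.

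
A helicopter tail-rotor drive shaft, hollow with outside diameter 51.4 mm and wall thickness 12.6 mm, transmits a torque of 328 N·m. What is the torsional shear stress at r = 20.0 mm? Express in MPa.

10.3 MPa

J = π(d_o⁴ − d_i⁴)/32 = π(0.0514⁴ − 0.0262⁴)/32 = 6.390×10^-7 m⁴.
Shear stress varies linearly with radius: τ = T·r/J = 328.0 × 0.0200 / 6.390×10^-7 = 1.027×10^7 Pa.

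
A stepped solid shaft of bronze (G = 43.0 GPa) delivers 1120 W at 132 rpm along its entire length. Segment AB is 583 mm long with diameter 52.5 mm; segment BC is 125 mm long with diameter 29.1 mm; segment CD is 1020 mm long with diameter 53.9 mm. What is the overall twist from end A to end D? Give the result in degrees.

0.409°

ω = 2π·132/60 = 13.82 rad/s, so T = P/ω = 1120 / 13.82 = 81.02 N·m.
J_AB = π(0.0525)⁴/32 = 7.46×10^-7 m⁴; J_BC = π(0.0291)⁴/32 = 7.04×10^-8 m⁴; J_CD = π(0.0539)⁴/32 = 8.29×10^-7 m⁴.
θ = (T/G)·Σ L_i/J_i = (81.02/43.0×10⁹)·(0.583/7.46×10^-7 + 0.125/7.04×10^-8 + 1.02/8.29×10^-7) = 7.138×10^-3 rad.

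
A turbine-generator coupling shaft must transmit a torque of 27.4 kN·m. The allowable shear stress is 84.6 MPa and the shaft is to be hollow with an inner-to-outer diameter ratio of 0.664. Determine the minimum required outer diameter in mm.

127 mm

For a hollow shaft with d_i/d_o = 0.664: τ_max = 16T/(π d_o³ (1−k⁴)), so d_o = [16T/(π τ_allow (1−k⁴))]^(1/3) = [16·27400/(π·8.46×10^7·0.8056)]^(1/3) = 0.1270 m.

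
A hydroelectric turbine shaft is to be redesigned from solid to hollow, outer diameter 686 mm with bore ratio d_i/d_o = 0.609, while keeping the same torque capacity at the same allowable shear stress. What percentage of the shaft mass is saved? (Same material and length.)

30.6 %

Equal τ_max and T ⇒ the solid shaft needs d_s³ = d_o³(1−k⁴), so d_s = 686·(1−0.609⁴)^(1/3) = 653.0 mm.
Area ratio A_h/A_s = d_o²(1−k²)/d_s² = (1−k²)/(1−k⁴)^(2/3) = 0.6943.
Mass saving = 1 − 0.6943 = 30.6 %.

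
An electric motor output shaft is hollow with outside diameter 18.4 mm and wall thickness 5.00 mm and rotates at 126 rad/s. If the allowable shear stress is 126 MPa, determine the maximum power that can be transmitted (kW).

J = π(d_o⁴ − d_i⁴)/32 = π(0.0184⁴ − 0.00840⁴)/32 = 1.076×10^-8 m⁴.
T_max = τ_allow·J/r = 1.26×10^8 × 1.076×10^-8 / 0.00920 = 147.4 N·m.
ω = 126 rad/s, so P_max = T_max·ω = 1.858×10^4 W.

18.6 kW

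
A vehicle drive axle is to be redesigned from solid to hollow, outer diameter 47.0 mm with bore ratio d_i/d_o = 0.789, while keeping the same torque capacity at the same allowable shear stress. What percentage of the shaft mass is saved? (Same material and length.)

Equal τ_max and T ⇒ the solid shaft needs d_s³ = d_o³(1−k⁴), so d_s = 47.0·(1−0.789⁴)^(1/3) = 39.91 mm.
Area ratio A_h/A_s = d_o²(1−k²)/d_s² = (1−k²)/(1−k⁴)^(2/3) = 0.5234.
Mass saving = 1 − 0.5234 = 47.7 %.

47.7 %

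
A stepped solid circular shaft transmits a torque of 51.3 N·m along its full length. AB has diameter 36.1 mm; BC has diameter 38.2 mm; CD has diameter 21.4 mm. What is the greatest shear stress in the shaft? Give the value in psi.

3870 psi

Under the same torque, τ_max = 16T/(πd³) is largest where d is smallest — segment CD (d = 21.4 mm).
τ_max = 16·51.30/(π·(0.0214)³) = 2.666×10^7 Pa.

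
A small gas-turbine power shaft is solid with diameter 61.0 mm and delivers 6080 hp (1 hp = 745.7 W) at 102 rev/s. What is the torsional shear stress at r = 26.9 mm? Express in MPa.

140 MPa

ω = 2π·102 = 640.9 rad/s, so T = P/ω = 6080×745.7 / 640.9 = 7074 N·m.
J = πd⁴/32 = π(0.0610)⁴/32 = 1.359×10^-6 m⁴.
Shear stress varies linearly with radius: τ = T·r/J = 7074 × 0.0269 / 1.359×10^-6 = 1.400×10^8 Pa.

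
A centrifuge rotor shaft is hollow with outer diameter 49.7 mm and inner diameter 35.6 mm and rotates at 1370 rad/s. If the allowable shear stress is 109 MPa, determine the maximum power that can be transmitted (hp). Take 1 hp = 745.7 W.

J = π(d_o⁴ − d_i⁴)/32 = π(0.0497⁴ − 0.0356⁴)/32 = 4.413×10^-7 m⁴.
T_max = τ_allow·J/r = 1.09×10^8 × 4.413×10^-7 / 0.0249 = 1936 N·m.
ω = 1370 rad/s, so P_max = T_max·ω = 2.652×10^6 W.

3560 hp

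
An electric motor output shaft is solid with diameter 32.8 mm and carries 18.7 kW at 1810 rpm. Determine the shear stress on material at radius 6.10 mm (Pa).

5.30e6 Pa

ω = 2π·1810/60 = 189.5 rad/s, so T = P/ω = 18.7×10³ / 189.5 = 98.66 N·m.
J = πd⁴/32 = π(0.0328)⁴/32 = 1.136×10^-7 m⁴.
Shear stress varies linearly with radius: τ = T·r/J = 98.66 × 0.00610 / 1.136×10^-7 = 5.296×10^6 Pa.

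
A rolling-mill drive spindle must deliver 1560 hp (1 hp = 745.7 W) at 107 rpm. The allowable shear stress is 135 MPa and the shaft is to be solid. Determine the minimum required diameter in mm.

158 mm

ω = 2π·107/60 = 11.21 rad/s, so T = P/ω = 1560×745.7 / 11.21 = 103800 N·m.
For a solid shaft τ_max = 16T/(πd³), so d = (16T/(π τ_allow))^(1/3) = (16·103800/(π·1.35×10^8))^(1/3) = 0.1576 m.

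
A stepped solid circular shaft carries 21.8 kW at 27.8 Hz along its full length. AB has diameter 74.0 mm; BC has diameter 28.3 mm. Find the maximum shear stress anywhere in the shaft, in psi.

4070 psi

ω = 2π·27.8 = 174.7 rad/s, so T = P/ω = 21.8×10³ / 174.7 = 124.8 N·m.
Under the same torque, τ_max = 16T/(πd³) is largest where d is smallest — segment BC (d = 28.3 mm).
τ_max = 16·124.8/(π·(0.0283)³) = 2.804×10^7 Pa.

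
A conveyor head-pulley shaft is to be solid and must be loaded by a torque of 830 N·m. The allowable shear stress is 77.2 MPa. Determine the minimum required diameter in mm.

38.0 mm

For a solid shaft τ_max = 16T/(πd³), so d = (16T/(π τ_allow))^(1/3) = (16·830.0/(π·7.72×10^7))^(1/3) = 0.03797 m.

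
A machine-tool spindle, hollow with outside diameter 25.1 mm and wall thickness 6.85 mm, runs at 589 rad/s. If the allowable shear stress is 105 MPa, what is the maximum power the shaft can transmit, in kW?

184 kW

J = π(d_o⁴ − d_i⁴)/32 = π(0.0251⁴ − 0.0114⁴)/32 = 3.731×10^-8 m⁴.
T_max = τ_allow·J/r = 1.05×10^8 × 3.731×10^-8 / 0.0126 = 312.1 N·m.
ω = 589 rad/s, so P_max = T_max·ω = 1.839×10^5 W.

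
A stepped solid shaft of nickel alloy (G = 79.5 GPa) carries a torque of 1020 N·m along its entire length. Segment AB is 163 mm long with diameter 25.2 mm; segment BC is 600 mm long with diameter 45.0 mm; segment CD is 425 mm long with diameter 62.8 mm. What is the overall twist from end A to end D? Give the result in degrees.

J_AB = π(0.0252)⁴/32 = 3.96×10^-8 m⁴; J_BC = π(0.0450)⁴/32 = 4.03×10^-7 m⁴; J_CD = π(0.0628)⁴/32 = 1.53×10^-6 m⁴.
θ = (T/G)·Σ L_i/J_i = (1020/79.5×10⁹)·(0.163/3.96×10^-8 + 0.600/4.03×10^-7 + 0.425/1.53×10^-6) = 0.07552 rad.

4.33°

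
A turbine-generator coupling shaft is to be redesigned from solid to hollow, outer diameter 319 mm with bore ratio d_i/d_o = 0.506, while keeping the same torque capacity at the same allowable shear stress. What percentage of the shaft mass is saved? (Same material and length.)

22.2 %

Equal τ_max and T ⇒ the solid shaft needs d_s³ = d_o³(1−k⁴), so d_s = 319·(1−0.506⁴)^(1/3) = 311.9 mm.
Area ratio A_h/A_s = d_o²(1−k²)/d_s² = (1−k²)/(1−k⁴)^(2/3) = 0.7784.
Mass saving = 1 − 0.7784 = 22.2 %.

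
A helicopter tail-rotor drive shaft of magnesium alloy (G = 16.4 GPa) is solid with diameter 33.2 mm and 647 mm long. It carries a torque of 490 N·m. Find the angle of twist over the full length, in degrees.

J = πd⁴/32 = π(0.0332)⁴/32 = 1.193×10^-7 m⁴.
θ = T·L/(G·J) = 490.0 × 0.647 / (16.4×10⁹ × 1.193×10^-7) = 0.1621 rad.

9.29°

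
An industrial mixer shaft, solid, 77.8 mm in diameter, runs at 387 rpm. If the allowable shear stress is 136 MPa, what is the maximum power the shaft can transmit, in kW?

J = πd⁴/32 = π(0.0778)⁴/32 = 3.597×10^-6 m⁴.
T_max = τ_allow·J/r = 1.36×10^8 × 3.597×10^-6 / 0.0389 = 12570 N·m.
ω = 2π·387/60 = 40.53 rad/s, so P_max = T_max·ω = 5.096×10^5 W.

510 kW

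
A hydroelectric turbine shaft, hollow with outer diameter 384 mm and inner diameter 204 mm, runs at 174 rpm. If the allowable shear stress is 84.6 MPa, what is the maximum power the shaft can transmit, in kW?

15800 kW

J = π(d_o⁴ − d_i⁴)/32 = π(0.384⁴ − 0.204⁴)/32 = 1.965×10^-3 m⁴.
T_max = τ_allow·J/r = 8.46×10^7 × 1.965×10^-3 / 0.192 = 865700 N·m.
ω = 2π·174/60 = 18.22 rad/s, so P_max = T_max·ω = 1.577×10^7 W.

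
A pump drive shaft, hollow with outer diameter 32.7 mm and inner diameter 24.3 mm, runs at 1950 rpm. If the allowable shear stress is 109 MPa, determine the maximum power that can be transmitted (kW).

J = π(d_o⁴ − d_i⁴)/32 = π(0.0327⁴ − 0.0243⁴)/32 = 7.802×10^-8 m⁴.
T_max = τ_allow·J/r = 1.09×10^8 × 7.802×10^-8 / 0.0163 = 520.1 N·m.
ω = 2π·1950/60 = 204.2 rad/s, so P_max = T_max·ω = 1.062×10^5 W.

106 kW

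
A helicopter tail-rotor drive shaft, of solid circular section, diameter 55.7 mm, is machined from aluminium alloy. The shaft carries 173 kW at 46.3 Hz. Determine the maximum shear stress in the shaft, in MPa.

17.5 MPa

ω = 2π·46.3 = 290.9 rad/s, so T = P/ω = 173×10³ / 290.9 = 594.7 N·m.
J = πd⁴/32 = π(0.0557)⁴/32 = 9.450×10^-7 m⁴.
τ_max = T·r/J = 594.7 × 0.0278 / 9.450×10^-7 = 1.753×10^7 Pa.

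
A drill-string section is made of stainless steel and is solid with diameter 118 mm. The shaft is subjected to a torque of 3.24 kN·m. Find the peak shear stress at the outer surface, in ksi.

1.46 ksi

J = πd⁴/32 = π(0.118)⁴/32 = 1.903×10^-5 m⁴.
τ_max = T·r/J = 3240 × 0.0590 / 1.903×10^-5 = 1.004×10^7 Pa.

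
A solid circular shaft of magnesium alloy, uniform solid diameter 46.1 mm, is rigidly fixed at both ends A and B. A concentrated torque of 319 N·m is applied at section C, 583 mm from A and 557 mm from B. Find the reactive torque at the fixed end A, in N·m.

With uniform GJ and both ends fixed, compatibility θ_AC = θ_CB gives T_A·a = T_B·b, together with T_A + T_B = T₀.
T_A = T₀·b/(a+b) = 319.0·557/1140 = 155.9 N·m; T_B = 163.1 N·m.

156 N·m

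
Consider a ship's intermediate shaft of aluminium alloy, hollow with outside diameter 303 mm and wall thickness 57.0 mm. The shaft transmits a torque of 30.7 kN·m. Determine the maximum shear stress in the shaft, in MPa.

J = π(d_o⁴ − d_i⁴)/32 = π(0.303⁴ − 0.189⁴)/32 = 7.022×10^-4 m⁴.
τ_max = T·r/J = 30700 × 0.151 / 7.022×10^-4 = 6.623×10^6 Pa.

6.62 MPa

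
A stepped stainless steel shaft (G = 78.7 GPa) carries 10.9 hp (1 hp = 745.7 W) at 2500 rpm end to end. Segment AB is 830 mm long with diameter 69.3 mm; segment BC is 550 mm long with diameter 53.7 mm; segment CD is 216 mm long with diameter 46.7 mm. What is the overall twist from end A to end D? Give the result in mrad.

ω = 2π·2500/60 = 261.8 rad/s, so T = P/ω = 10.9×745.7 / 261.8 = 31.05 N·m.
J_AB = π(0.0693)⁴/32 = 2.26×10^-6 m⁴; J_BC = π(0.0537)⁴/32 = 8.16×10^-7 m⁴; J_CD = π(0.0467)⁴/32 = 4.67×10^-7 m⁴.
θ = (T/G)·Σ L_i/J_i = (31.05/78.7×10⁹)·(0.830/2.26×10^-6 + 0.550/8.16×10^-7 + 0.216/4.67×10^-7) = 5.929×10^-4 rad.

0.593 mrad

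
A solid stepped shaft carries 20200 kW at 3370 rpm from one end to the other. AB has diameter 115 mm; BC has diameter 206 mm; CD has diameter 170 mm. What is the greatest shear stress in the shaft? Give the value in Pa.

ω = 2π·3370/60 = 352.9 rad/s, so T = P/ω = 20200×10³ / 352.9 = 57240 N·m.
Under the same torque, τ_max = 16T/(πd³) is largest where d is smallest — segment AB (d = 115 mm).
τ_max = 16·57240/(π·(0.115)³) = 1.917×10^8 Pa.

1.92e8 Pa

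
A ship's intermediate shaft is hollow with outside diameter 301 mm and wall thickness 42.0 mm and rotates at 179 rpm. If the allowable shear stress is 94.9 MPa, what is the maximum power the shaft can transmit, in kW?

J = π(d_o⁴ − d_i⁴)/32 = π(0.301⁴ − 0.217⁴)/32 = 5.882×10^-4 m⁴.
T_max = τ_allow·J/r = 9.49×10^7 × 5.882×10^-4 / 0.150 = 370900 N·m.
ω = 2π·179/60 = 18.74 rad/s, so P_max = T_max·ω = 6.952×10^6 W.

6950 kW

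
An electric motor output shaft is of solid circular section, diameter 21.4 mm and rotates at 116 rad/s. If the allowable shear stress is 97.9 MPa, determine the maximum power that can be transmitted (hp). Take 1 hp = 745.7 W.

J = πd⁴/32 = π(0.0214)⁴/32 = 2.059×10^-8 m⁴.
T_max = τ_allow·J/r = 9.79×10^7 × 2.059×10^-8 / 0.0107 = 188.4 N·m.
ω = 116 rad/s, so P_max = T_max·ω = 2.185×10^4 W.

29.3 hp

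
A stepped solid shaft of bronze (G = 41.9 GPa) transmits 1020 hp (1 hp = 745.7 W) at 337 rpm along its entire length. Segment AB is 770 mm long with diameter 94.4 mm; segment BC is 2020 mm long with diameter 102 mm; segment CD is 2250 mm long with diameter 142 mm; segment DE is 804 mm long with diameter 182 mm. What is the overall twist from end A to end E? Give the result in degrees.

ω = 2π·337/60 = 35.29 rad/s, so T = P/ω = 1020×745.7 / 35.29 = 21550 N·m.
J_AB = π(0.0944)⁴/32 = 7.80×10^-6 m⁴; J_BC = π(0.102)⁴/32 = 1.06×10^-5 m⁴; J_CD = π(0.142)⁴/32 = 3.99×10^-5 m⁴; J_DE = π(0.182)⁴/32 = 1.08×10^-4 m⁴.
θ = (T/G)·Σ L_i/J_i = (21550/41.9×10⁹)·(0.770/7.80×10^-6 + 2.02/1.06×10^-5 + 2.25/3.99×10^-5 + 0.804/1.08×10^-4) = 0.1814 rad.

10.4°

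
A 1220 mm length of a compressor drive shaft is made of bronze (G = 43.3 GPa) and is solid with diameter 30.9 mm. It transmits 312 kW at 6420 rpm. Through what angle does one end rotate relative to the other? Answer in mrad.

146 mrad

ω = 2π·6420/60 = 672.3 rad/s, so T = P/ω = 312×10³ / 672.3 = 464.1 N·m.
J = πd⁴/32 = π(0.0309)⁴/32 = 8.950×10^-8 m⁴.
θ = T·L/(G·J) = 464.1 × 1.22 / (43.3×10⁹ × 8.950×10^-8) = 0.1461 rad.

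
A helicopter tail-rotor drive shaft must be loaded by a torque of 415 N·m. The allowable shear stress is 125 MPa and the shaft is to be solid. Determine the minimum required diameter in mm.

For a solid shaft τ_max = 16T/(πd³), so d = (16T/(π τ_allow))^(1/3) = (16·415.0/(π·1.25×10^8))^(1/3) = 0.02567 m.

25.7 mm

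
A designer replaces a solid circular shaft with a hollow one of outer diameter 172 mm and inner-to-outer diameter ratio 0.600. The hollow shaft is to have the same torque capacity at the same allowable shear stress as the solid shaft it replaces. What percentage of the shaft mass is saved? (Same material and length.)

29.8 %

Equal τ_max and T ⇒ the solid shaft needs d_s³ = d_o³(1−k⁴), so d_s = 172·(1−0.600⁴)^(1/3) = 164.2 mm.
Area ratio A_h/A_s = d_o²(1−k²)/d_s² = (1−k²)/(1−k⁴)^(2/3) = 0.7020.
Mass saving = 1 − 0.7020 = 29.8 %.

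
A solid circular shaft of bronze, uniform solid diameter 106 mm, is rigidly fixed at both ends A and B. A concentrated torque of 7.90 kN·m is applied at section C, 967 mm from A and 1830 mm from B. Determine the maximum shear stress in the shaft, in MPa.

With uniform GJ and both ends fixed, compatibility θ_AC = θ_CB gives T_A·a = T_B·b, together with T_A + T_B = T₀.
T_A = T₀·b/(a+b) = 7900·1830/2797 = 5169 N·m; T_B = 2731 N·m.
τ in each portion: τ_AC = 2.21×10^7 Pa, τ_CB = 1.17×10^7 Pa; maximum is in AC.
τ_max = T_AC·r/J = 5169·0.0530/1.24×10^-5 = 2.210×10^7 Pa.

22.1 MPa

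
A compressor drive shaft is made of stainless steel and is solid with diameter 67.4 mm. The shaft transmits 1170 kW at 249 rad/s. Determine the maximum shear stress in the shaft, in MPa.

78.2 MPa

ω = 249 rad/s, so T = P/ω = 1170×10³ / 249.0 = 4699 N·m.
J = πd⁴/32 = π(0.0674)⁴/32 = 2.026×10^-6 m⁴.
τ_max = T·r/J = 4699 × 0.0337 / 2.026×10^-6 = 7.816×10^7 Pa.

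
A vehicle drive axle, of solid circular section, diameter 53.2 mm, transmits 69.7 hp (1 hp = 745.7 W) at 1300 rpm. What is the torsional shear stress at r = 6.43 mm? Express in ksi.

0.453 ksi

ω = 2π·1300/60 = 136.1 rad/s, so T = P/ω = 69.7×745.7 / 136.1 = 381.8 N·m.
J = πd⁴/32 = π(0.0532)⁴/32 = 7.864×10^-7 m⁴.
Shear stress varies linearly with radius: τ = T·r/J = 381.8 × 0.00643 / 7.864×10^-7 = 3.122×10^6 Pa.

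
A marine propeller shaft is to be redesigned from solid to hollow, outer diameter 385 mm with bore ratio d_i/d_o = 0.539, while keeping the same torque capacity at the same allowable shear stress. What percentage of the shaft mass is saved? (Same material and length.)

24.8 %

Equal τ_max and T ⇒ the solid shaft needs d_s³ = d_o³(1−k⁴), so d_s = 385·(1−0.539⁴)^(1/3) = 373.8 mm.
Area ratio A_h/A_s = d_o²(1−k²)/d_s² = (1−k²)/(1−k⁴)^(2/3) = 0.7524.
Mass saving = 1 − 0.7524 = 24.8 %.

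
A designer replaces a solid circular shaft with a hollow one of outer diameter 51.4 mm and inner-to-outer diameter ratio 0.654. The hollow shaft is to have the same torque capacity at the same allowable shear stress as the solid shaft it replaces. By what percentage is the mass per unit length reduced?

Equal τ_max and T ⇒ the solid shaft needs d_s³ = d_o³(1−k⁴), so d_s = 51.4·(1−0.654⁴)^(1/3) = 48.05 mm.
Area ratio A_h/A_s = d_o²(1−k²)/d_s² = (1−k²)/(1−k⁴)^(2/3) = 0.6548.
Mass saving = 1 − 0.6548 = 34.5 %.

34.5 %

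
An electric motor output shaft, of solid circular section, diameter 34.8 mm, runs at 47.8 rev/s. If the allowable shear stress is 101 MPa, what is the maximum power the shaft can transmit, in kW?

J = πd⁴/32 = π(0.0348)⁴/32 = 1.440×10^-7 m⁴.
T_max = τ_allow·J/r = 1.01×10^8 × 1.440×10^-7 / 0.0174 = 835.8 N·m.
ω = 2π·47.8 = 300.3 rad/s, so P_max = T_max·ω = 2.510×10^5 W.

251 kW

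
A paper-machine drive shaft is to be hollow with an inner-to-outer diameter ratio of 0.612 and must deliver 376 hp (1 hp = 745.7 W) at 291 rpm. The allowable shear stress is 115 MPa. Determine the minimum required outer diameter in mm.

78.0 mm

ω = 2π·291/60 = 30.47 rad/s, so T = P/ω = 376×745.7 / 30.47 = 9201 N·m.
For a hollow shaft with d_i/d_o = 0.612: τ_max = 16T/(π d_o³ (1−k⁴)), so d_o = [16T/(π τ_allow (1−k⁴))]^(1/3) = [16·9201/(π·1.15×10^8·0.8597)]^(1/3) = 0.07797 m.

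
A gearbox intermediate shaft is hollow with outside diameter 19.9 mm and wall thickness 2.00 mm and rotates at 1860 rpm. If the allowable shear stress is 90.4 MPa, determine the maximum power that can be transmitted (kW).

J = π(d_o⁴ − d_i⁴)/32 = π(0.0199⁴ − 0.0159⁴)/32 = 9.122×10^-9 m⁴.
T_max = τ_allow·J/r = 9.04×10^7 × 9.122×10^-9 / 0.00995 = 82.87 N·m.
ω = 2π·1860/60 = 194.8 rad/s, so P_max = T_max·ω = 1.614×10^4 W.

16.1 kW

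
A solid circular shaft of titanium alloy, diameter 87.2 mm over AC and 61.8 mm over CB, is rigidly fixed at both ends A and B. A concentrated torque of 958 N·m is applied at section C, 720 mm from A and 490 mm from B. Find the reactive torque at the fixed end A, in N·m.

699 N·m

Compatibility: T_A·a/J_AC = T_B·b/J_CB with T_A + T_B = T₀.
J_AC = 5.68×10^-6 m⁴, J_CB = 1.43×10^-6 m⁴, so T_A = T₀·(J_AC/a)/((J_AC/a)+(J_CB/b)) = 698.9 N·m, T_B = 259.1 N·m.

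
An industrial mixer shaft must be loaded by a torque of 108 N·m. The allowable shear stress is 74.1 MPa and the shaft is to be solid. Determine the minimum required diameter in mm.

19.5 mm

For a solid shaft τ_max = 16T/(πd³), so d = (16T/(π τ_allow))^(1/3) = (16·108.0/(π·7.41×10^7))^(1/3) = 0.01951 m.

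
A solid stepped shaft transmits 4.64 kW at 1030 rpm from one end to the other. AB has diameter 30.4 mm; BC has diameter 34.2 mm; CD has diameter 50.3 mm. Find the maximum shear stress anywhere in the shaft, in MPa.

7.80 MPa

ω = 2π·1030/60 = 107.9 rad/s, so T = P/ω = 4.64×10³ / 107.9 = 43.02 N·m.
Under the same torque, τ_max = 16T/(πd³) is largest where d is smallest — segment AB (d = 30.4 mm).
τ_max = 16·43.02/(π·(0.0304)³) = 7.798×10^6 Pa.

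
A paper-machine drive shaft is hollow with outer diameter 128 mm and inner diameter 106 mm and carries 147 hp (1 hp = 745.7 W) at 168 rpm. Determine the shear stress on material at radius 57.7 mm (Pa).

ω = 2π·168/60 = 17.59 rad/s, so T = P/ω = 147×745.7 / 17.59 = 6231 N·m.
J = π(d_o⁴ − d_i⁴)/32 = π(0.128⁴ − 0.106⁴)/32 = 1.396×10^-5 m⁴.
Shear stress varies linearly with radius: τ = T·r/J = 6231 × 0.0577 / 1.396×10^-5 = 2.575×10^7 Pa.

2.58e7 Pa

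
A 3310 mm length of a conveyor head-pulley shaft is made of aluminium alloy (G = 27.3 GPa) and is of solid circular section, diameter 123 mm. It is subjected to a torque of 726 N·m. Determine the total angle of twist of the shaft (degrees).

0.224°

J = πd⁴/32 = π(0.123)⁴/32 = 2.247×10^-5 m⁴.
θ = T·L/(G·J) = 726.0 × 3.31 / (27.3×10⁹ × 2.247×10^-5) = 3.917×10^-3 rad.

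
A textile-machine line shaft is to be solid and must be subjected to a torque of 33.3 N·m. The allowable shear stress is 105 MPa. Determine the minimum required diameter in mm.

11.7 mm

For a solid shaft τ_max = 16T/(πd³), so d = (16T/(π τ_allow))^(1/3) = (16·33.30/(π·1.05×10^8))^(1/3) = 0.01173 m.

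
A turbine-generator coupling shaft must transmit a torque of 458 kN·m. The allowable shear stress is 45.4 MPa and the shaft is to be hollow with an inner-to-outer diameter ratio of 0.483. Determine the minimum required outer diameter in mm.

For a hollow shaft with d_i/d_o = 0.483: τ_max = 16T/(π d_o³ (1−k⁴)), so d_o = [16T/(π τ_allow (1−k⁴))]^(1/3) = [16·458000/(π·4.54×10^7·0.9456)]^(1/3) = 0.3788 m.

379 mm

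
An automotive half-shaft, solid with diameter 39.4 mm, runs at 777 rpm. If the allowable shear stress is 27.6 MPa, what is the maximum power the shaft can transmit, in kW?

J = πd⁴/32 = π(0.0394)⁴/32 = 2.366×10^-7 m⁴.
T_max = τ_allow·J/r = 2.76×10^7 × 2.366×10^-7 / 0.0197 = 331.5 N·m.
ω = 2π·777/60 = 81.37 rad/s, so P_max = T_max·ω = 2.697×10^4 W.

27.0 kW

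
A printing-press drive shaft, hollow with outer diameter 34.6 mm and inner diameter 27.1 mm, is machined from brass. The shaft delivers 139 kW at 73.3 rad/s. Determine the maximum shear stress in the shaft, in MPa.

ω = 73.3 rad/s, so T = P/ω = 139×10³ / 73.30 = 1896 N·m.
J = π(d_o⁴ − d_i⁴)/32 = π(0.0346⁴ − 0.0271⁴)/32 = 8.775×10^-8 m⁴.
τ_max = T·r/J = 1896 × 0.0173 / 8.775×10^-8 = 3.739×10^8 Pa.

374 MPa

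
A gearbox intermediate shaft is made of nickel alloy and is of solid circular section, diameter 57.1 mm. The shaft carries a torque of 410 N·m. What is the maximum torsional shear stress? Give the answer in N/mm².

J = πd⁴/32 = π(0.0571)⁴/32 = 1.044×10^-6 m⁴.
τ_max = T·r/J = 410.0 × 0.0285 / 1.044×10^-6 = 1.122×10^7 Pa.

11.2 N/mm²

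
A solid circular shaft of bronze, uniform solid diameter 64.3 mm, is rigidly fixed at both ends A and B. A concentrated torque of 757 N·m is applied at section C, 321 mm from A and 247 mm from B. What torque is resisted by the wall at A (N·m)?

With uniform GJ and both ends fixed, compatibility θ_AC = θ_CB gives T_A·a = T_B·b, together with T_A + T_B = T₀.
T_A = T₀·b/(a+b) = 757.0·247/568.0 = 329.2 N·m; T_B = 427.8 N·m.

329 N·m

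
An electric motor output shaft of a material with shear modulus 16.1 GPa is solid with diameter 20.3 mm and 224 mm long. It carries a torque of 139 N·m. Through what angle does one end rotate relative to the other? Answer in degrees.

J = πd⁴/32 = π(0.0203)⁴/32 = 1.667×10^-8 m⁴.
θ = T·L/(G·J) = 139.0 × 0.224 / (16.1×10⁹ × 1.667×10^-8) = 0.1160 rad.

6.65°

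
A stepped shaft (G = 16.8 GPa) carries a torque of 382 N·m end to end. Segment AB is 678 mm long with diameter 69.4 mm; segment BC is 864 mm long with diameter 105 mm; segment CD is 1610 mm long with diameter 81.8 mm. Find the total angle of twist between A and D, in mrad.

J_AB = π(0.0694)⁴/32 = 2.28×10^-6 m⁴; J_BC = π(0.105)⁴/32 = 1.19×10^-5 m⁴; J_CD = π(0.0818)⁴/32 = 4.40×10^-6 m⁴.
θ = (T/G)·Σ L_i/J_i = (382.0/16.8×10⁹)·(0.678/2.28×10^-6 + 0.864/1.19×10^-5 + 1.61/4.40×10^-6) = 0.01674 rad.

16.7 mrad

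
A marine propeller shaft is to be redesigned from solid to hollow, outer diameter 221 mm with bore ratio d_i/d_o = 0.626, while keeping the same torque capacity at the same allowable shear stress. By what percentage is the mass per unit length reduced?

Equal τ_max and T ⇒ the solid shaft needs d_s³ = d_o³(1−k⁴), so d_s = 221·(1−0.626⁴)^(1/3) = 209.1 mm.
Area ratio A_h/A_s = d_o²(1−k²)/d_s² = (1−k²)/(1−k⁴)^(2/3) = 0.6796.
Mass saving = 1 − 0.6796 = 32.0 %.

32.0 %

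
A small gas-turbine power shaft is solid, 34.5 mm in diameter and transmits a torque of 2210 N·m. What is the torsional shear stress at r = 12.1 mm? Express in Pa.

J = πd⁴/32 = π(0.0345)⁴/32 = 1.391×10^-7 m⁴.
Shear stress varies linearly with radius: τ = T·r/J = 2210 × 0.0121 / 1.391×10^-7 = 1.923×10^8 Pa.

1.92e8 Pa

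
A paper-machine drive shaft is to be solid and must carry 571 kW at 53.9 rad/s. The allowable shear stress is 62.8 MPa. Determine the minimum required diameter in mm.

95.1 mm

ω = 53.9 rad/s, so T = P/ω = 571×10³ / 53.90 = 10590 N·m.
For a solid shaft τ_max = 16T/(πd³), so d = (16T/(π τ_allow))^(1/3) = (16·10590/(π·6.28×10^7))^(1/3) = 0.09506 m.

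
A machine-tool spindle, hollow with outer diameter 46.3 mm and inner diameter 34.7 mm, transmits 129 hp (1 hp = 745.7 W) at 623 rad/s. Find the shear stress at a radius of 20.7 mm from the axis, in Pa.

ω = 623 rad/s, so T = P/ω = 129×745.7 / 623.0 = 154.4 N·m.
J = π(d_o⁴ − d_i⁴)/32 = π(0.0463⁴ − 0.0347⁴)/32 = 3.088×10^-7 m⁴.
Shear stress varies linearly with radius: τ = T·r/J = 154.4 × 0.0207 / 3.088×10^-7 = 1.035×10^7 Pa.

1.03e7 Pa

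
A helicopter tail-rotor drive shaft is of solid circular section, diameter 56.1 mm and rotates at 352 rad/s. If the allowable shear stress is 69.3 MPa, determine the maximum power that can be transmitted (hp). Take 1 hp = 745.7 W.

J = πd⁴/32 = π(0.0561)⁴/32 = 9.724×10^-7 m⁴.
T_max = τ_allow·J/r = 6.93×10^7 × 9.724×10^-7 / 0.0281 = 2402 N·m.
ω = 352 rad/s, so P_max = T_max·ω = 8.457×10^5 W.

1130 hp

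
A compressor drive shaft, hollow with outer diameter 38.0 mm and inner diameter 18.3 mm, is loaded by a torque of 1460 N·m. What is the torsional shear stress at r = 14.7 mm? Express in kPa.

J = π(d_o⁴ − d_i⁴)/32 = π(0.0380⁴ − 0.0183⁴)/32 = 1.937×10^-7 m⁴.
Shear stress varies linearly with radius: τ = T·r/J = 1460 × 0.0147 / 1.937×10^-7 = 1.108×10^8 Pa.

111000 kPa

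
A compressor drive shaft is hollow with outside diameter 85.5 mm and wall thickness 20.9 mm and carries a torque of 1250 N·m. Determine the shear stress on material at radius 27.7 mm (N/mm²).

J = π(d_o⁴ − d_i⁴)/32 = π(0.0855⁴ − 0.0437⁴)/32 = 4.888×10^-6 m⁴.
Shear stress varies linearly with radius: τ = T·r/J = 1250 × 0.0277 / 4.888×10^-6 = 7.083×10^6 Pa.

7.08 N/mm²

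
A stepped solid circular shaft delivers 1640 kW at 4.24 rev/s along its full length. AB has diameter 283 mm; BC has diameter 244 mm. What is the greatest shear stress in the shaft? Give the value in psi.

3130 psi

ω = 2π·4.24 = 26.64 rad/s, so T = P/ω = 1640×10³ / 26.64 = 61560 N·m.
Under the same torque, τ_max = 16T/(πd³) is largest where d is smallest — segment BC (d = 244 mm).
τ_max = 16·61560/(π·(0.244)³) = 2.158×10^7 Pa.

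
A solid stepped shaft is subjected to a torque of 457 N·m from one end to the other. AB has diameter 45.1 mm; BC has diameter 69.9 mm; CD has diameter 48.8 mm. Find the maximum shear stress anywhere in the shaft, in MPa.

25.4 MPa

Under the same torque, τ_max = 16T/(πd³) is largest where d is smallest — segment AB (d = 45.1 mm).
τ_max = 16·457.0/(π·(0.0451)³) = 2.537×10^7 Pa.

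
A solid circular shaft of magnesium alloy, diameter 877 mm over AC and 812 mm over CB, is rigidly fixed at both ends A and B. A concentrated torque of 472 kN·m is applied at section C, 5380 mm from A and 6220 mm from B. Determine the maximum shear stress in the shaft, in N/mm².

Compatibility: T_A·a/J_AC = T_B·b/J_CB with T_A + T_B = T₀.
J_AC = 0.0581 m⁴, J_CB = 0.0427 m⁴, so T_A = T₀·(J_AC/a)/((J_AC/a)+(J_CB/b)) = 288600 N·m, T_B = 183400 N·m.
τ in each portion: τ_AC = 2.18×10^6 Pa, τ_CB = 1.74×10^6 Pa; maximum is in AC.
τ_max = T_AC·r/J = 288600·0.439/0.0581 = 2.179×10^6 Pa.

2.18 N/mm²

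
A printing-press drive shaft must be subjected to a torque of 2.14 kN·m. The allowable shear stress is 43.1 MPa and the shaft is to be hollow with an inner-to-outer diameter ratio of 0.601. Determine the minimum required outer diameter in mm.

For a hollow shaft with d_i/d_o = 0.601: τ_max = 16T/(π d_o³ (1−k⁴)), so d_o = [16T/(π τ_allow (1−k⁴))]^(1/3) = [16·2140/(π·4.31×10^7·0.8695)]^(1/3) = 0.06625 m.

66.3 mm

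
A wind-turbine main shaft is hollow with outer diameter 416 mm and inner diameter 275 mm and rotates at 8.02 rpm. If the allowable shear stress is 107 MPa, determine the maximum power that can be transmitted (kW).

J = π(d_o⁴ − d_i⁴)/32 = π(0.416⁴ − 0.275⁴)/32 = 2.379×10^-3 m⁴.
T_max = τ_allow·J/r = 1.07×10^8 × 2.379×10^-3 / 0.208 = 1.224e6 N·m.
ω = 2π·8.02/60 = 0.8399 rad/s, so P_max = T_max·ω = 1.028×10^6 W.

1030 kW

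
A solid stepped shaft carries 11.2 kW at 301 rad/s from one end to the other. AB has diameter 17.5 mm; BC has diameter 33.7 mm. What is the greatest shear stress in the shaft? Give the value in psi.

ω = 301 rad/s, so T = P/ω = 11.2×10³ / 301.0 = 37.21 N·m.
Under the same torque, τ_max = 16T/(πd³) is largest where d is smallest — segment AB (d = 17.5 mm).
τ_max = 16·37.21/(π·(0.0175)³) = 3.536×10^7 Pa.

5130 psi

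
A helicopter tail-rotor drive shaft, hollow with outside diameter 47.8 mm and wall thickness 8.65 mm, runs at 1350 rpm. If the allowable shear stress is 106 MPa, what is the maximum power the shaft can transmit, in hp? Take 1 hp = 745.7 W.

J = π(d_o⁴ − d_i⁴)/32 = π(0.0478⁴ − 0.0305⁴)/32 = 4.276×10^-7 m⁴.
T_max = τ_allow·J/r = 1.06×10^8 × 4.276×10^-7 / 0.0239 = 1896 N·m.
ω = 2π·1350/60 = 141.4 rad/s, so P_max = T_max·ω = 2.681×10^5 W.

360 hp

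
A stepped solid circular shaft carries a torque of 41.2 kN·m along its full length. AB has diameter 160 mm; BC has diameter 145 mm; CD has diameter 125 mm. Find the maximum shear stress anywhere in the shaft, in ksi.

Under the same torque, τ_max = 16T/(πd³) is largest where d is smallest — segment CD (d = 125 mm).
τ_max = 16·41200/(π·(0.125)³) = 1.074×10^8 Pa.

15.6 ksi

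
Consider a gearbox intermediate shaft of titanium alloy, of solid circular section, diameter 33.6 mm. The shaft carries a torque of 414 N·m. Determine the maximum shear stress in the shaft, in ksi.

8.06 ksi

J = πd⁴/32 = π(0.0336)⁴/32 = 1.251×10^-7 m⁴.
τ_max = T·r/J = 414.0 × 0.0168 / 1.251×10^-7 = 5.558×10^7 Pa.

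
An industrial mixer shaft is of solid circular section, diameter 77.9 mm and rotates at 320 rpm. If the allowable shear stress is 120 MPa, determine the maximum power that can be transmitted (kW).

J = πd⁴/32 = π(0.0779)⁴/32 = 3.615×10^-6 m⁴.
T_max = τ_allow·J/r = 1.20×10^8 × 3.615×10^-6 / 0.0390 = 11140 N·m.
ω = 2π·320/60 = 33.51 rad/s, so P_max = T_max·ω = 3.733×10^5 W.

373 kW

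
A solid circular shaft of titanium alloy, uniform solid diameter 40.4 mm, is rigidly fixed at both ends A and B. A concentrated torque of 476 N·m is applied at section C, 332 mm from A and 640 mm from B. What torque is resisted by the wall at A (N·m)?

313 N·m

With uniform GJ and both ends fixed, compatibility θ_AC = θ_CB gives T_A·a = T_B·b, together with T_A + T_B = T₀.
T_A = T₀·b/(a+b) = 476.0·640/972.0 = 313.4 N·m; T_B = 162.6 N·m.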